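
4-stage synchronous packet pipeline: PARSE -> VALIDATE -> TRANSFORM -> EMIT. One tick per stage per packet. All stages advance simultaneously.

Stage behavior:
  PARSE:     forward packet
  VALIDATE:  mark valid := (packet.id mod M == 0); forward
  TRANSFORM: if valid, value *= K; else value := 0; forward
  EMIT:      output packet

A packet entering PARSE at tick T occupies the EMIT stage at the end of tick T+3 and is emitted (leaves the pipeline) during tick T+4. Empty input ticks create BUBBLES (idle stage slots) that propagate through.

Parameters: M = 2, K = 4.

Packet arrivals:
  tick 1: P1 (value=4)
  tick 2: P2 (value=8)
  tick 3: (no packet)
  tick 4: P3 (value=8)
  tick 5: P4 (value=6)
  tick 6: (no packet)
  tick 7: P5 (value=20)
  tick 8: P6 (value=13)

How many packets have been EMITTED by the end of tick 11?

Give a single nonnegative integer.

Tick 1: [PARSE:P1(v=4,ok=F), VALIDATE:-, TRANSFORM:-, EMIT:-] out:-; in:P1
Tick 2: [PARSE:P2(v=8,ok=F), VALIDATE:P1(v=4,ok=F), TRANSFORM:-, EMIT:-] out:-; in:P2
Tick 3: [PARSE:-, VALIDATE:P2(v=8,ok=T), TRANSFORM:P1(v=0,ok=F), EMIT:-] out:-; in:-
Tick 4: [PARSE:P3(v=8,ok=F), VALIDATE:-, TRANSFORM:P2(v=32,ok=T), EMIT:P1(v=0,ok=F)] out:-; in:P3
Tick 5: [PARSE:P4(v=6,ok=F), VALIDATE:P3(v=8,ok=F), TRANSFORM:-, EMIT:P2(v=32,ok=T)] out:P1(v=0); in:P4
Tick 6: [PARSE:-, VALIDATE:P4(v=6,ok=T), TRANSFORM:P3(v=0,ok=F), EMIT:-] out:P2(v=32); in:-
Tick 7: [PARSE:P5(v=20,ok=F), VALIDATE:-, TRANSFORM:P4(v=24,ok=T), EMIT:P3(v=0,ok=F)] out:-; in:P5
Tick 8: [PARSE:P6(v=13,ok=F), VALIDATE:P5(v=20,ok=F), TRANSFORM:-, EMIT:P4(v=24,ok=T)] out:P3(v=0); in:P6
Tick 9: [PARSE:-, VALIDATE:P6(v=13,ok=T), TRANSFORM:P5(v=0,ok=F), EMIT:-] out:P4(v=24); in:-
Tick 10: [PARSE:-, VALIDATE:-, TRANSFORM:P6(v=52,ok=T), EMIT:P5(v=0,ok=F)] out:-; in:-
Tick 11: [PARSE:-, VALIDATE:-, TRANSFORM:-, EMIT:P6(v=52,ok=T)] out:P5(v=0); in:-
Emitted by tick 11: ['P1', 'P2', 'P3', 'P4', 'P5']

Answer: 5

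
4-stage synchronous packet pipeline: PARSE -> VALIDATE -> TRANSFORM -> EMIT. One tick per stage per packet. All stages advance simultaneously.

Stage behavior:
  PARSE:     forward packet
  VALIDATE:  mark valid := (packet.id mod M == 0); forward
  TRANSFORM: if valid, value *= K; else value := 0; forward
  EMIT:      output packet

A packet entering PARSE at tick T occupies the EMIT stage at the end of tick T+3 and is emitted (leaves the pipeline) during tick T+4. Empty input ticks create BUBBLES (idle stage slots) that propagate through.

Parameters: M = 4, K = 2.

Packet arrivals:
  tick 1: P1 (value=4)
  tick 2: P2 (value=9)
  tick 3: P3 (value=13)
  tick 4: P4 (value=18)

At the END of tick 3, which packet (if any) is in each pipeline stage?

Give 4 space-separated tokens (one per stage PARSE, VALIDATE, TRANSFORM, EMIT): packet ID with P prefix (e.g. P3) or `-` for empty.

Tick 1: [PARSE:P1(v=4,ok=F), VALIDATE:-, TRANSFORM:-, EMIT:-] out:-; in:P1
Tick 2: [PARSE:P2(v=9,ok=F), VALIDATE:P1(v=4,ok=F), TRANSFORM:-, EMIT:-] out:-; in:P2
Tick 3: [PARSE:P3(v=13,ok=F), VALIDATE:P2(v=9,ok=F), TRANSFORM:P1(v=0,ok=F), EMIT:-] out:-; in:P3
At end of tick 3: ['P3', 'P2', 'P1', '-']

Answer: P3 P2 P1 -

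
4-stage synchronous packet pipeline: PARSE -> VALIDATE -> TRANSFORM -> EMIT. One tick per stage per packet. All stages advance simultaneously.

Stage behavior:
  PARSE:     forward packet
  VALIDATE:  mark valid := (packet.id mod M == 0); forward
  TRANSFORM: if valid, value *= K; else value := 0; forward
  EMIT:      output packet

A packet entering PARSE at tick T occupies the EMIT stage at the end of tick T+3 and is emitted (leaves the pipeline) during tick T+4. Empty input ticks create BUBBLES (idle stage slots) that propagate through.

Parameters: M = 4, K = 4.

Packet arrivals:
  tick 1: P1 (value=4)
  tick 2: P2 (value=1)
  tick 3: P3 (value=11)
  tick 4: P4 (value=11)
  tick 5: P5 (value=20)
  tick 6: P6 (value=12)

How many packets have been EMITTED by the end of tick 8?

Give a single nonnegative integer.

Answer: 4

Derivation:
Tick 1: [PARSE:P1(v=4,ok=F), VALIDATE:-, TRANSFORM:-, EMIT:-] out:-; in:P1
Tick 2: [PARSE:P2(v=1,ok=F), VALIDATE:P1(v=4,ok=F), TRANSFORM:-, EMIT:-] out:-; in:P2
Tick 3: [PARSE:P3(v=11,ok=F), VALIDATE:P2(v=1,ok=F), TRANSFORM:P1(v=0,ok=F), EMIT:-] out:-; in:P3
Tick 4: [PARSE:P4(v=11,ok=F), VALIDATE:P3(v=11,ok=F), TRANSFORM:P2(v=0,ok=F), EMIT:P1(v=0,ok=F)] out:-; in:P4
Tick 5: [PARSE:P5(v=20,ok=F), VALIDATE:P4(v=11,ok=T), TRANSFORM:P3(v=0,ok=F), EMIT:P2(v=0,ok=F)] out:P1(v=0); in:P5
Tick 6: [PARSE:P6(v=12,ok=F), VALIDATE:P5(v=20,ok=F), TRANSFORM:P4(v=44,ok=T), EMIT:P3(v=0,ok=F)] out:P2(v=0); in:P6
Tick 7: [PARSE:-, VALIDATE:P6(v=12,ok=F), TRANSFORM:P5(v=0,ok=F), EMIT:P4(v=44,ok=T)] out:P3(v=0); in:-
Tick 8: [PARSE:-, VALIDATE:-, TRANSFORM:P6(v=0,ok=F), EMIT:P5(v=0,ok=F)] out:P4(v=44); in:-
Emitted by tick 8: ['P1', 'P2', 'P3', 'P4']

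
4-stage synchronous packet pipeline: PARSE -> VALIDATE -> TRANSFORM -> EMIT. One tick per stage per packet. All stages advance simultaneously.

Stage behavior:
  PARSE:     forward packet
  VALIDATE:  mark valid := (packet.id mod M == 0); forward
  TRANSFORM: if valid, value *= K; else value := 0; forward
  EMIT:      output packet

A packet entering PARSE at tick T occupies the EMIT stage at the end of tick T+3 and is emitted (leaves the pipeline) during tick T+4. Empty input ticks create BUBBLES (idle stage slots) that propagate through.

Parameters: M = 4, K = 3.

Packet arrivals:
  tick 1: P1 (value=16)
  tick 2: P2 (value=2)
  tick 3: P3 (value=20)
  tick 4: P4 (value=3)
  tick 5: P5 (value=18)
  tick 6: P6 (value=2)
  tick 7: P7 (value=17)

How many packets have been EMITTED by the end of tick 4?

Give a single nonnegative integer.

Tick 1: [PARSE:P1(v=16,ok=F), VALIDATE:-, TRANSFORM:-, EMIT:-] out:-; in:P1
Tick 2: [PARSE:P2(v=2,ok=F), VALIDATE:P1(v=16,ok=F), TRANSFORM:-, EMIT:-] out:-; in:P2
Tick 3: [PARSE:P3(v=20,ok=F), VALIDATE:P2(v=2,ok=F), TRANSFORM:P1(v=0,ok=F), EMIT:-] out:-; in:P3
Tick 4: [PARSE:P4(v=3,ok=F), VALIDATE:P3(v=20,ok=F), TRANSFORM:P2(v=0,ok=F), EMIT:P1(v=0,ok=F)] out:-; in:P4
Emitted by tick 4: []

Answer: 0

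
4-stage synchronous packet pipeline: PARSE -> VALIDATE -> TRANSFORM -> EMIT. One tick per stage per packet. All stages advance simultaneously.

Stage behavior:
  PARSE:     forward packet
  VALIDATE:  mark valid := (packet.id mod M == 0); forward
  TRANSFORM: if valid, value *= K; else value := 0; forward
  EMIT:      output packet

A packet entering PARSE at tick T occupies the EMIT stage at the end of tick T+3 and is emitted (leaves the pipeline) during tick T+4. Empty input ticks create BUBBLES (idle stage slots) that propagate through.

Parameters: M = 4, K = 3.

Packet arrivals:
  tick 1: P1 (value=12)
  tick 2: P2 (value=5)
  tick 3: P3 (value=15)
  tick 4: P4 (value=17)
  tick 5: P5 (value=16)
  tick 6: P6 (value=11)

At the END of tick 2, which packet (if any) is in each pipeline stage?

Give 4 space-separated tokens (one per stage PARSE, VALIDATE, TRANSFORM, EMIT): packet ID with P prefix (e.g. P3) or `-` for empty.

Tick 1: [PARSE:P1(v=12,ok=F), VALIDATE:-, TRANSFORM:-, EMIT:-] out:-; in:P1
Tick 2: [PARSE:P2(v=5,ok=F), VALIDATE:P1(v=12,ok=F), TRANSFORM:-, EMIT:-] out:-; in:P2
At end of tick 2: ['P2', 'P1', '-', '-']

Answer: P2 P1 - -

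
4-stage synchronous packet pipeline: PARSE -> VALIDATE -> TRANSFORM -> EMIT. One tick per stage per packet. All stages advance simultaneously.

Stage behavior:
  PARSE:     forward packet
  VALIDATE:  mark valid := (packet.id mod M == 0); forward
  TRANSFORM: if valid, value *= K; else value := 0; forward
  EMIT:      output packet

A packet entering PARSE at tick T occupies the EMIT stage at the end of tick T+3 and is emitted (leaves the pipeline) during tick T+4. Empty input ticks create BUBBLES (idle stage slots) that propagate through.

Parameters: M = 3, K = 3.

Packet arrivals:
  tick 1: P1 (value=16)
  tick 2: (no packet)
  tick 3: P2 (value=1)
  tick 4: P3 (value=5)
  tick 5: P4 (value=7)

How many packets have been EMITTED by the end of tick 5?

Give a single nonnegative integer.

Answer: 1

Derivation:
Tick 1: [PARSE:P1(v=16,ok=F), VALIDATE:-, TRANSFORM:-, EMIT:-] out:-; in:P1
Tick 2: [PARSE:-, VALIDATE:P1(v=16,ok=F), TRANSFORM:-, EMIT:-] out:-; in:-
Tick 3: [PARSE:P2(v=1,ok=F), VALIDATE:-, TRANSFORM:P1(v=0,ok=F), EMIT:-] out:-; in:P2
Tick 4: [PARSE:P3(v=5,ok=F), VALIDATE:P2(v=1,ok=F), TRANSFORM:-, EMIT:P1(v=0,ok=F)] out:-; in:P3
Tick 5: [PARSE:P4(v=7,ok=F), VALIDATE:P3(v=5,ok=T), TRANSFORM:P2(v=0,ok=F), EMIT:-] out:P1(v=0); in:P4
Emitted by tick 5: ['P1']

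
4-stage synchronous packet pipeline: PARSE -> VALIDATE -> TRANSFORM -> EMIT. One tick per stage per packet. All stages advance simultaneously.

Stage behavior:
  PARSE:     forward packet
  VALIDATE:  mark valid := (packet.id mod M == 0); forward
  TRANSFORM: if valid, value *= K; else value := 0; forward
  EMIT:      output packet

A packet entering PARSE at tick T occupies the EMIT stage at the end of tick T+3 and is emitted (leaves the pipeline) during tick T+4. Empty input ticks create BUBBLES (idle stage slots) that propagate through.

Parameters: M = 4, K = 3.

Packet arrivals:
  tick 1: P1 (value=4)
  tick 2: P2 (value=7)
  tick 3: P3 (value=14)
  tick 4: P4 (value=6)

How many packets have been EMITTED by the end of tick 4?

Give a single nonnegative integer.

Tick 1: [PARSE:P1(v=4,ok=F), VALIDATE:-, TRANSFORM:-, EMIT:-] out:-; in:P1
Tick 2: [PARSE:P2(v=7,ok=F), VALIDATE:P1(v=4,ok=F), TRANSFORM:-, EMIT:-] out:-; in:P2
Tick 3: [PARSE:P3(v=14,ok=F), VALIDATE:P2(v=7,ok=F), TRANSFORM:P1(v=0,ok=F), EMIT:-] out:-; in:P3
Tick 4: [PARSE:P4(v=6,ok=F), VALIDATE:P3(v=14,ok=F), TRANSFORM:P2(v=0,ok=F), EMIT:P1(v=0,ok=F)] out:-; in:P4
Emitted by tick 4: []

Answer: 0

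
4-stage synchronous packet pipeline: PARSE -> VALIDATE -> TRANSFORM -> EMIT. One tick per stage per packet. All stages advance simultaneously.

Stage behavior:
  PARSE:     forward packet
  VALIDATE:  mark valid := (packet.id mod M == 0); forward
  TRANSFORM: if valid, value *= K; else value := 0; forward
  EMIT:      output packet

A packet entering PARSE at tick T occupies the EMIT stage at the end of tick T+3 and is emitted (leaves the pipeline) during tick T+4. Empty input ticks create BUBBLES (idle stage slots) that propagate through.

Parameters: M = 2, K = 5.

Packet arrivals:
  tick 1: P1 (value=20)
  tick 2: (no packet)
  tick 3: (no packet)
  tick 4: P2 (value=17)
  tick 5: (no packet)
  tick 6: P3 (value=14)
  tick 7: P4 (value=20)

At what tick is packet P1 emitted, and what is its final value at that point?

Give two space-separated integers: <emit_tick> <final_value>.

Tick 1: [PARSE:P1(v=20,ok=F), VALIDATE:-, TRANSFORM:-, EMIT:-] out:-; in:P1
Tick 2: [PARSE:-, VALIDATE:P1(v=20,ok=F), TRANSFORM:-, EMIT:-] out:-; in:-
Tick 3: [PARSE:-, VALIDATE:-, TRANSFORM:P1(v=0,ok=F), EMIT:-] out:-; in:-
Tick 4: [PARSE:P2(v=17,ok=F), VALIDATE:-, TRANSFORM:-, EMIT:P1(v=0,ok=F)] out:-; in:P2
Tick 5: [PARSE:-, VALIDATE:P2(v=17,ok=T), TRANSFORM:-, EMIT:-] out:P1(v=0); in:-
Tick 6: [PARSE:P3(v=14,ok=F), VALIDATE:-, TRANSFORM:P2(v=85,ok=T), EMIT:-] out:-; in:P3
Tick 7: [PARSE:P4(v=20,ok=F), VALIDATE:P3(v=14,ok=F), TRANSFORM:-, EMIT:P2(v=85,ok=T)] out:-; in:P4
Tick 8: [PARSE:-, VALIDATE:P4(v=20,ok=T), TRANSFORM:P3(v=0,ok=F), EMIT:-] out:P2(v=85); in:-
Tick 9: [PARSE:-, VALIDATE:-, TRANSFORM:P4(v=100,ok=T), EMIT:P3(v=0,ok=F)] out:-; in:-
Tick 10: [PARSE:-, VALIDATE:-, TRANSFORM:-, EMIT:P4(v=100,ok=T)] out:P3(v=0); in:-
Tick 11: [PARSE:-, VALIDATE:-, TRANSFORM:-, EMIT:-] out:P4(v=100); in:-
P1: arrives tick 1, valid=False (id=1, id%2=1), emit tick 5, final value 0

Answer: 5 0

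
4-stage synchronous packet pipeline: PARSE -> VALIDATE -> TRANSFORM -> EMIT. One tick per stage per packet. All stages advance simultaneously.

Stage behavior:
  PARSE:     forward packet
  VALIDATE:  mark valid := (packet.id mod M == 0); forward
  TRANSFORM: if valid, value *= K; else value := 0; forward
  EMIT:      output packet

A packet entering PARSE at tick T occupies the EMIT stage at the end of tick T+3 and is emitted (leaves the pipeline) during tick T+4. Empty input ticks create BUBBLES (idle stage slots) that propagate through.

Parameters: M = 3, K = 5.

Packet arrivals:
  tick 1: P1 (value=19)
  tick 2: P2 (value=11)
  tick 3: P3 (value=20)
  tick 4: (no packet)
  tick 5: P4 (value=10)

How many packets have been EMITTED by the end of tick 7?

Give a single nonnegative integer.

Tick 1: [PARSE:P1(v=19,ok=F), VALIDATE:-, TRANSFORM:-, EMIT:-] out:-; in:P1
Tick 2: [PARSE:P2(v=11,ok=F), VALIDATE:P1(v=19,ok=F), TRANSFORM:-, EMIT:-] out:-; in:P2
Tick 3: [PARSE:P3(v=20,ok=F), VALIDATE:P2(v=11,ok=F), TRANSFORM:P1(v=0,ok=F), EMIT:-] out:-; in:P3
Tick 4: [PARSE:-, VALIDATE:P3(v=20,ok=T), TRANSFORM:P2(v=0,ok=F), EMIT:P1(v=0,ok=F)] out:-; in:-
Tick 5: [PARSE:P4(v=10,ok=F), VALIDATE:-, TRANSFORM:P3(v=100,ok=T), EMIT:P2(v=0,ok=F)] out:P1(v=0); in:P4
Tick 6: [PARSE:-, VALIDATE:P4(v=10,ok=F), TRANSFORM:-, EMIT:P3(v=100,ok=T)] out:P2(v=0); in:-
Tick 7: [PARSE:-, VALIDATE:-, TRANSFORM:P4(v=0,ok=F), EMIT:-] out:P3(v=100); in:-
Emitted by tick 7: ['P1', 'P2', 'P3']

Answer: 3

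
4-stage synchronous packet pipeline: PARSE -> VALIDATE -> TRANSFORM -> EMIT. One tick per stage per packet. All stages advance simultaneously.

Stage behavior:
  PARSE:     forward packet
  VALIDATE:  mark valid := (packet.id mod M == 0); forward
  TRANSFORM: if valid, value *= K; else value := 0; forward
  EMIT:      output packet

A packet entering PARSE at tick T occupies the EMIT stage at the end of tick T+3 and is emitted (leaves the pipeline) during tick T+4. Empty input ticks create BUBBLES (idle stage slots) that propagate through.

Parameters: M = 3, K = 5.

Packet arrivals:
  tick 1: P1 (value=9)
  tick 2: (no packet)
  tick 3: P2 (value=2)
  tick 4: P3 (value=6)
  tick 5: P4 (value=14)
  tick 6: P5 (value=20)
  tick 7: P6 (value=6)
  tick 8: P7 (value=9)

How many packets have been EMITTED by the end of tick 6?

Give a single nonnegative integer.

Tick 1: [PARSE:P1(v=9,ok=F), VALIDATE:-, TRANSFORM:-, EMIT:-] out:-; in:P1
Tick 2: [PARSE:-, VALIDATE:P1(v=9,ok=F), TRANSFORM:-, EMIT:-] out:-; in:-
Tick 3: [PARSE:P2(v=2,ok=F), VALIDATE:-, TRANSFORM:P1(v=0,ok=F), EMIT:-] out:-; in:P2
Tick 4: [PARSE:P3(v=6,ok=F), VALIDATE:P2(v=2,ok=F), TRANSFORM:-, EMIT:P1(v=0,ok=F)] out:-; in:P3
Tick 5: [PARSE:P4(v=14,ok=F), VALIDATE:P3(v=6,ok=T), TRANSFORM:P2(v=0,ok=F), EMIT:-] out:P1(v=0); in:P4
Tick 6: [PARSE:P5(v=20,ok=F), VALIDATE:P4(v=14,ok=F), TRANSFORM:P3(v=30,ok=T), EMIT:P2(v=0,ok=F)] out:-; in:P5
Emitted by tick 6: ['P1']

Answer: 1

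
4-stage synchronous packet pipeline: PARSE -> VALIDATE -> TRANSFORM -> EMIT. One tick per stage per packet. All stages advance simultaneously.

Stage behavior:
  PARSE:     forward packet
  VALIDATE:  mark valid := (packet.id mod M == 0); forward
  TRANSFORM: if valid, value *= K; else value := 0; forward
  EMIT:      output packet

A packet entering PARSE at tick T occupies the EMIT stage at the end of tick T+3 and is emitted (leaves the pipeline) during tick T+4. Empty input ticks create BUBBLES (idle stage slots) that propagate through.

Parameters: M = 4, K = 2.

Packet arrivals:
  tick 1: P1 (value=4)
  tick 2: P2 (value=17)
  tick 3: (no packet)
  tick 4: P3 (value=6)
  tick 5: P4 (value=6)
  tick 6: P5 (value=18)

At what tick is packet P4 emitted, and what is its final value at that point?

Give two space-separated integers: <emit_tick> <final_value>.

Answer: 9 12

Derivation:
Tick 1: [PARSE:P1(v=4,ok=F), VALIDATE:-, TRANSFORM:-, EMIT:-] out:-; in:P1
Tick 2: [PARSE:P2(v=17,ok=F), VALIDATE:P1(v=4,ok=F), TRANSFORM:-, EMIT:-] out:-; in:P2
Tick 3: [PARSE:-, VALIDATE:P2(v=17,ok=F), TRANSFORM:P1(v=0,ok=F), EMIT:-] out:-; in:-
Tick 4: [PARSE:P3(v=6,ok=F), VALIDATE:-, TRANSFORM:P2(v=0,ok=F), EMIT:P1(v=0,ok=F)] out:-; in:P3
Tick 5: [PARSE:P4(v=6,ok=F), VALIDATE:P3(v=6,ok=F), TRANSFORM:-, EMIT:P2(v=0,ok=F)] out:P1(v=0); in:P4
Tick 6: [PARSE:P5(v=18,ok=F), VALIDATE:P4(v=6,ok=T), TRANSFORM:P3(v=0,ok=F), EMIT:-] out:P2(v=0); in:P5
Tick 7: [PARSE:-, VALIDATE:P5(v=18,ok=F), TRANSFORM:P4(v=12,ok=T), EMIT:P3(v=0,ok=F)] out:-; in:-
Tick 8: [PARSE:-, VALIDATE:-, TRANSFORM:P5(v=0,ok=F), EMIT:P4(v=12,ok=T)] out:P3(v=0); in:-
Tick 9: [PARSE:-, VALIDATE:-, TRANSFORM:-, EMIT:P5(v=0,ok=F)] out:P4(v=12); in:-
Tick 10: [PARSE:-, VALIDATE:-, TRANSFORM:-, EMIT:-] out:P5(v=0); in:-
P4: arrives tick 5, valid=True (id=4, id%4=0), emit tick 9, final value 12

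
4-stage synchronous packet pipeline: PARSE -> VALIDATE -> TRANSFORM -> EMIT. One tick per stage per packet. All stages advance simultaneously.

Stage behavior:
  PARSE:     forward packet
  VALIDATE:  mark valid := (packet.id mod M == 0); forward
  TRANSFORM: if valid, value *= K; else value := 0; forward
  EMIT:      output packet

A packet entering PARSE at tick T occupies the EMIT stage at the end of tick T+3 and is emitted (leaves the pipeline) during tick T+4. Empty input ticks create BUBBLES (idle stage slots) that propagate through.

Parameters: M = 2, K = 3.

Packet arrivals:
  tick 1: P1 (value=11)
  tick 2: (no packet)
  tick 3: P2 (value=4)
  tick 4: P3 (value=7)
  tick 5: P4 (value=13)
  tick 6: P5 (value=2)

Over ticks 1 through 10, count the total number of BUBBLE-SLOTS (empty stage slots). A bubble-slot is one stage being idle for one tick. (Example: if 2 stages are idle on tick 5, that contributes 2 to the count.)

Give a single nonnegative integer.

Answer: 20

Derivation:
Tick 1: [PARSE:P1(v=11,ok=F), VALIDATE:-, TRANSFORM:-, EMIT:-] out:-; bubbles=3
Tick 2: [PARSE:-, VALIDATE:P1(v=11,ok=F), TRANSFORM:-, EMIT:-] out:-; bubbles=3
Tick 3: [PARSE:P2(v=4,ok=F), VALIDATE:-, TRANSFORM:P1(v=0,ok=F), EMIT:-] out:-; bubbles=2
Tick 4: [PARSE:P3(v=7,ok=F), VALIDATE:P2(v=4,ok=T), TRANSFORM:-, EMIT:P1(v=0,ok=F)] out:-; bubbles=1
Tick 5: [PARSE:P4(v=13,ok=F), VALIDATE:P3(v=7,ok=F), TRANSFORM:P2(v=12,ok=T), EMIT:-] out:P1(v=0); bubbles=1
Tick 6: [PARSE:P5(v=2,ok=F), VALIDATE:P4(v=13,ok=T), TRANSFORM:P3(v=0,ok=F), EMIT:P2(v=12,ok=T)] out:-; bubbles=0
Tick 7: [PARSE:-, VALIDATE:P5(v=2,ok=F), TRANSFORM:P4(v=39,ok=T), EMIT:P3(v=0,ok=F)] out:P2(v=12); bubbles=1
Tick 8: [PARSE:-, VALIDATE:-, TRANSFORM:P5(v=0,ok=F), EMIT:P4(v=39,ok=T)] out:P3(v=0); bubbles=2
Tick 9: [PARSE:-, VALIDATE:-, TRANSFORM:-, EMIT:P5(v=0,ok=F)] out:P4(v=39); bubbles=3
Tick 10: [PARSE:-, VALIDATE:-, TRANSFORM:-, EMIT:-] out:P5(v=0); bubbles=4
Total bubble-slots: 20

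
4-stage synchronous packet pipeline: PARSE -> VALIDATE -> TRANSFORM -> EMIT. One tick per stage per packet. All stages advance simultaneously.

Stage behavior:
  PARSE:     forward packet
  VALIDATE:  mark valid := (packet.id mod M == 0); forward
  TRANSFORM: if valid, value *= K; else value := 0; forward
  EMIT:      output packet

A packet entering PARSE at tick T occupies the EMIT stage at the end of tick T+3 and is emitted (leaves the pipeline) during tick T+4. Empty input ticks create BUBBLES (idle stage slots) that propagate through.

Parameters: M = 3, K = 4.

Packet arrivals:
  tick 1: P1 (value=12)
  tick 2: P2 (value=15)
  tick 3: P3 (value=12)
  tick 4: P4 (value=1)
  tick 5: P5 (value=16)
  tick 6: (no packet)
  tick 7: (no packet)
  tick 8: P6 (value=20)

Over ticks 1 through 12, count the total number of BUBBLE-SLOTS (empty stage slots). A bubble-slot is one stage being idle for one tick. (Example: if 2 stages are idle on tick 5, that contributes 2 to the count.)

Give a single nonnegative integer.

Tick 1: [PARSE:P1(v=12,ok=F), VALIDATE:-, TRANSFORM:-, EMIT:-] out:-; bubbles=3
Tick 2: [PARSE:P2(v=15,ok=F), VALIDATE:P1(v=12,ok=F), TRANSFORM:-, EMIT:-] out:-; bubbles=2
Tick 3: [PARSE:P3(v=12,ok=F), VALIDATE:P2(v=15,ok=F), TRANSFORM:P1(v=0,ok=F), EMIT:-] out:-; bubbles=1
Tick 4: [PARSE:P4(v=1,ok=F), VALIDATE:P3(v=12,ok=T), TRANSFORM:P2(v=0,ok=F), EMIT:P1(v=0,ok=F)] out:-; bubbles=0
Tick 5: [PARSE:P5(v=16,ok=F), VALIDATE:P4(v=1,ok=F), TRANSFORM:P3(v=48,ok=T), EMIT:P2(v=0,ok=F)] out:P1(v=0); bubbles=0
Tick 6: [PARSE:-, VALIDATE:P5(v=16,ok=F), TRANSFORM:P4(v=0,ok=F), EMIT:P3(v=48,ok=T)] out:P2(v=0); bubbles=1
Tick 7: [PARSE:-, VALIDATE:-, TRANSFORM:P5(v=0,ok=F), EMIT:P4(v=0,ok=F)] out:P3(v=48); bubbles=2
Tick 8: [PARSE:P6(v=20,ok=F), VALIDATE:-, TRANSFORM:-, EMIT:P5(v=0,ok=F)] out:P4(v=0); bubbles=2
Tick 9: [PARSE:-, VALIDATE:P6(v=20,ok=T), TRANSFORM:-, EMIT:-] out:P5(v=0); bubbles=3
Tick 10: [PARSE:-, VALIDATE:-, TRANSFORM:P6(v=80,ok=T), EMIT:-] out:-; bubbles=3
Tick 11: [PARSE:-, VALIDATE:-, TRANSFORM:-, EMIT:P6(v=80,ok=T)] out:-; bubbles=3
Tick 12: [PARSE:-, VALIDATE:-, TRANSFORM:-, EMIT:-] out:P6(v=80); bubbles=4
Total bubble-slots: 24

Answer: 24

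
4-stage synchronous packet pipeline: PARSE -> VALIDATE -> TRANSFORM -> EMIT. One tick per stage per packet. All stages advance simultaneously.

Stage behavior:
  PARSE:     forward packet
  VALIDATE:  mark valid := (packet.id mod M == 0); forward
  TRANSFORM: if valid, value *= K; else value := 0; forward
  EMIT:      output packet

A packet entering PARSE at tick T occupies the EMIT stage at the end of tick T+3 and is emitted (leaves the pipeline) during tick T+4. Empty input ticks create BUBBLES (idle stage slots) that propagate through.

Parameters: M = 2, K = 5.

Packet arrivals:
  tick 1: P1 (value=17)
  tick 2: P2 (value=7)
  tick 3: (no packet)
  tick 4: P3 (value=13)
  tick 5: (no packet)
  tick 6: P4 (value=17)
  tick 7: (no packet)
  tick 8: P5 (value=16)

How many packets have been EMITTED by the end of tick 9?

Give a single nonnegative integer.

Answer: 3

Derivation:
Tick 1: [PARSE:P1(v=17,ok=F), VALIDATE:-, TRANSFORM:-, EMIT:-] out:-; in:P1
Tick 2: [PARSE:P2(v=7,ok=F), VALIDATE:P1(v=17,ok=F), TRANSFORM:-, EMIT:-] out:-; in:P2
Tick 3: [PARSE:-, VALIDATE:P2(v=7,ok=T), TRANSFORM:P1(v=0,ok=F), EMIT:-] out:-; in:-
Tick 4: [PARSE:P3(v=13,ok=F), VALIDATE:-, TRANSFORM:P2(v=35,ok=T), EMIT:P1(v=0,ok=F)] out:-; in:P3
Tick 5: [PARSE:-, VALIDATE:P3(v=13,ok=F), TRANSFORM:-, EMIT:P2(v=35,ok=T)] out:P1(v=0); in:-
Tick 6: [PARSE:P4(v=17,ok=F), VALIDATE:-, TRANSFORM:P3(v=0,ok=F), EMIT:-] out:P2(v=35); in:P4
Tick 7: [PARSE:-, VALIDATE:P4(v=17,ok=T), TRANSFORM:-, EMIT:P3(v=0,ok=F)] out:-; in:-
Tick 8: [PARSE:P5(v=16,ok=F), VALIDATE:-, TRANSFORM:P4(v=85,ok=T), EMIT:-] out:P3(v=0); in:P5
Tick 9: [PARSE:-, VALIDATE:P5(v=16,ok=F), TRANSFORM:-, EMIT:P4(v=85,ok=T)] out:-; in:-
Emitted by tick 9: ['P1', 'P2', 'P3']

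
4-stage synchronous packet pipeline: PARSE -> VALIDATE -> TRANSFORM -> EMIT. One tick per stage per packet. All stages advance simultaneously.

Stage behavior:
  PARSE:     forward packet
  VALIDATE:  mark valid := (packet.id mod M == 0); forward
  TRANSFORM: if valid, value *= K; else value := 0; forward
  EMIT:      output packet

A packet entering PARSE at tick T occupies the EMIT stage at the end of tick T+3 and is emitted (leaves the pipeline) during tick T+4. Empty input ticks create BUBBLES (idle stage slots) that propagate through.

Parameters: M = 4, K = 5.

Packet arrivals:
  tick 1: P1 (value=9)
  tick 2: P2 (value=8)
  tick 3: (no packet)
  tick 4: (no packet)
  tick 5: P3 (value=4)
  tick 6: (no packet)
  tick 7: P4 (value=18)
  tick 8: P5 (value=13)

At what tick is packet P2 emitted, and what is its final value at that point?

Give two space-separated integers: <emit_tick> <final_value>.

Tick 1: [PARSE:P1(v=9,ok=F), VALIDATE:-, TRANSFORM:-, EMIT:-] out:-; in:P1
Tick 2: [PARSE:P2(v=8,ok=F), VALIDATE:P1(v=9,ok=F), TRANSFORM:-, EMIT:-] out:-; in:P2
Tick 3: [PARSE:-, VALIDATE:P2(v=8,ok=F), TRANSFORM:P1(v=0,ok=F), EMIT:-] out:-; in:-
Tick 4: [PARSE:-, VALIDATE:-, TRANSFORM:P2(v=0,ok=F), EMIT:P1(v=0,ok=F)] out:-; in:-
Tick 5: [PARSE:P3(v=4,ok=F), VALIDATE:-, TRANSFORM:-, EMIT:P2(v=0,ok=F)] out:P1(v=0); in:P3
Tick 6: [PARSE:-, VALIDATE:P3(v=4,ok=F), TRANSFORM:-, EMIT:-] out:P2(v=0); in:-
Tick 7: [PARSE:P4(v=18,ok=F), VALIDATE:-, TRANSFORM:P3(v=0,ok=F), EMIT:-] out:-; in:P4
Tick 8: [PARSE:P5(v=13,ok=F), VALIDATE:P4(v=18,ok=T), TRANSFORM:-, EMIT:P3(v=0,ok=F)] out:-; in:P5
Tick 9: [PARSE:-, VALIDATE:P5(v=13,ok=F), TRANSFORM:P4(v=90,ok=T), EMIT:-] out:P3(v=0); in:-
Tick 10: [PARSE:-, VALIDATE:-, TRANSFORM:P5(v=0,ok=F), EMIT:P4(v=90,ok=T)] out:-; in:-
Tick 11: [PARSE:-, VALIDATE:-, TRANSFORM:-, EMIT:P5(v=0,ok=F)] out:P4(v=90); in:-
Tick 12: [PARSE:-, VALIDATE:-, TRANSFORM:-, EMIT:-] out:P5(v=0); in:-
P2: arrives tick 2, valid=False (id=2, id%4=2), emit tick 6, final value 0

Answer: 6 0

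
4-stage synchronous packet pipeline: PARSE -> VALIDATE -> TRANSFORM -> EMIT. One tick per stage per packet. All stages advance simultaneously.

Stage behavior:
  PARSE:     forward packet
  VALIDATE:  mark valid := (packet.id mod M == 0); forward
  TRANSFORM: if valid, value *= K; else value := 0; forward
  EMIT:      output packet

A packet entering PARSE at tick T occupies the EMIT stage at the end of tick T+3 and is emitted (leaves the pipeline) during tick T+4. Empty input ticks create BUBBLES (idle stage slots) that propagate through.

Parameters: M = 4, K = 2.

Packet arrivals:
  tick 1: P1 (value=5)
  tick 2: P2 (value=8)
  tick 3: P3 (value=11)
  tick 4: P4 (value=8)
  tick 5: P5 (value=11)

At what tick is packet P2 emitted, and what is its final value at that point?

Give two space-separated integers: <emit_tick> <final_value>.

Answer: 6 0

Derivation:
Tick 1: [PARSE:P1(v=5,ok=F), VALIDATE:-, TRANSFORM:-, EMIT:-] out:-; in:P1
Tick 2: [PARSE:P2(v=8,ok=F), VALIDATE:P1(v=5,ok=F), TRANSFORM:-, EMIT:-] out:-; in:P2
Tick 3: [PARSE:P3(v=11,ok=F), VALIDATE:P2(v=8,ok=F), TRANSFORM:P1(v=0,ok=F), EMIT:-] out:-; in:P3
Tick 4: [PARSE:P4(v=8,ok=F), VALIDATE:P3(v=11,ok=F), TRANSFORM:P2(v=0,ok=F), EMIT:P1(v=0,ok=F)] out:-; in:P4
Tick 5: [PARSE:P5(v=11,ok=F), VALIDATE:P4(v=8,ok=T), TRANSFORM:P3(v=0,ok=F), EMIT:P2(v=0,ok=F)] out:P1(v=0); in:P5
Tick 6: [PARSE:-, VALIDATE:P5(v=11,ok=F), TRANSFORM:P4(v=16,ok=T), EMIT:P3(v=0,ok=F)] out:P2(v=0); in:-
Tick 7: [PARSE:-, VALIDATE:-, TRANSFORM:P5(v=0,ok=F), EMIT:P4(v=16,ok=T)] out:P3(v=0); in:-
Tick 8: [PARSE:-, VALIDATE:-, TRANSFORM:-, EMIT:P5(v=0,ok=F)] out:P4(v=16); in:-
Tick 9: [PARSE:-, VALIDATE:-, TRANSFORM:-, EMIT:-] out:P5(v=0); in:-
P2: arrives tick 2, valid=False (id=2, id%4=2), emit tick 6, final value 0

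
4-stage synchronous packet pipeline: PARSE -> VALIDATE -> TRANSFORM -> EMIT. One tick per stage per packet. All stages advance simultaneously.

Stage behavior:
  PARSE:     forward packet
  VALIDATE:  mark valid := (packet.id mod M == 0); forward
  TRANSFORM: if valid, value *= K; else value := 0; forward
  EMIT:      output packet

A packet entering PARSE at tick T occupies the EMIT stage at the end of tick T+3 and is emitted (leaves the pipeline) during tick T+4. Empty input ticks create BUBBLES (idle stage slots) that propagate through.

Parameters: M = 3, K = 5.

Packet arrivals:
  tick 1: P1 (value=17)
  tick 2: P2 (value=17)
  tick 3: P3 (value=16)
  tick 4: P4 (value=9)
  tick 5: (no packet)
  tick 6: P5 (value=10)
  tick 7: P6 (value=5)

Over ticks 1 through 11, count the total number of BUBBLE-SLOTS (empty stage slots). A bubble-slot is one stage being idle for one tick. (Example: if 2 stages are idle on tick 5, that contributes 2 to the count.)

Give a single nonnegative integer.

Answer: 20

Derivation:
Tick 1: [PARSE:P1(v=17,ok=F), VALIDATE:-, TRANSFORM:-, EMIT:-] out:-; bubbles=3
Tick 2: [PARSE:P2(v=17,ok=F), VALIDATE:P1(v=17,ok=F), TRANSFORM:-, EMIT:-] out:-; bubbles=2
Tick 3: [PARSE:P3(v=16,ok=F), VALIDATE:P2(v=17,ok=F), TRANSFORM:P1(v=0,ok=F), EMIT:-] out:-; bubbles=1
Tick 4: [PARSE:P4(v=9,ok=F), VALIDATE:P3(v=16,ok=T), TRANSFORM:P2(v=0,ok=F), EMIT:P1(v=0,ok=F)] out:-; bubbles=0
Tick 5: [PARSE:-, VALIDATE:P4(v=9,ok=F), TRANSFORM:P3(v=80,ok=T), EMIT:P2(v=0,ok=F)] out:P1(v=0); bubbles=1
Tick 6: [PARSE:P5(v=10,ok=F), VALIDATE:-, TRANSFORM:P4(v=0,ok=F), EMIT:P3(v=80,ok=T)] out:P2(v=0); bubbles=1
Tick 7: [PARSE:P6(v=5,ok=F), VALIDATE:P5(v=10,ok=F), TRANSFORM:-, EMIT:P4(v=0,ok=F)] out:P3(v=80); bubbles=1
Tick 8: [PARSE:-, VALIDATE:P6(v=5,ok=T), TRANSFORM:P5(v=0,ok=F), EMIT:-] out:P4(v=0); bubbles=2
Tick 9: [PARSE:-, VALIDATE:-, TRANSFORM:P6(v=25,ok=T), EMIT:P5(v=0,ok=F)] out:-; bubbles=2
Tick 10: [PARSE:-, VALIDATE:-, TRANSFORM:-, EMIT:P6(v=25,ok=T)] out:P5(v=0); bubbles=3
Tick 11: [PARSE:-, VALIDATE:-, TRANSFORM:-, EMIT:-] out:P6(v=25); bubbles=4
Total bubble-slots: 20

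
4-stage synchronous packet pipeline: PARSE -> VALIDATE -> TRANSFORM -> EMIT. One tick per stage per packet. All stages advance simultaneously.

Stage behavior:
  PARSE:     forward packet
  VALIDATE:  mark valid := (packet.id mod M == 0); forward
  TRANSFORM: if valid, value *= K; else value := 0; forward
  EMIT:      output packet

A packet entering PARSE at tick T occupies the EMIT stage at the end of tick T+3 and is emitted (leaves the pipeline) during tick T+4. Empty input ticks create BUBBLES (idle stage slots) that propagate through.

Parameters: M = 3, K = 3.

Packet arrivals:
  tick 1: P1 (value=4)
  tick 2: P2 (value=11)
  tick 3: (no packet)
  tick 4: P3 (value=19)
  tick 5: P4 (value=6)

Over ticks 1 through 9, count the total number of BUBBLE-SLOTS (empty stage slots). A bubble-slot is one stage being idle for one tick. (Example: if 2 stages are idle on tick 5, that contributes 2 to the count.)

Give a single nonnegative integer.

Tick 1: [PARSE:P1(v=4,ok=F), VALIDATE:-, TRANSFORM:-, EMIT:-] out:-; bubbles=3
Tick 2: [PARSE:P2(v=11,ok=F), VALIDATE:P1(v=4,ok=F), TRANSFORM:-, EMIT:-] out:-; bubbles=2
Tick 3: [PARSE:-, VALIDATE:P2(v=11,ok=F), TRANSFORM:P1(v=0,ok=F), EMIT:-] out:-; bubbles=2
Tick 4: [PARSE:P3(v=19,ok=F), VALIDATE:-, TRANSFORM:P2(v=0,ok=F), EMIT:P1(v=0,ok=F)] out:-; bubbles=1
Tick 5: [PARSE:P4(v=6,ok=F), VALIDATE:P3(v=19,ok=T), TRANSFORM:-, EMIT:P2(v=0,ok=F)] out:P1(v=0); bubbles=1
Tick 6: [PARSE:-, VALIDATE:P4(v=6,ok=F), TRANSFORM:P3(v=57,ok=T), EMIT:-] out:P2(v=0); bubbles=2
Tick 7: [PARSE:-, VALIDATE:-, TRANSFORM:P4(v=0,ok=F), EMIT:P3(v=57,ok=T)] out:-; bubbles=2
Tick 8: [PARSE:-, VALIDATE:-, TRANSFORM:-, EMIT:P4(v=0,ok=F)] out:P3(v=57); bubbles=3
Tick 9: [PARSE:-, VALIDATE:-, TRANSFORM:-, EMIT:-] out:P4(v=0); bubbles=4
Total bubble-slots: 20

Answer: 20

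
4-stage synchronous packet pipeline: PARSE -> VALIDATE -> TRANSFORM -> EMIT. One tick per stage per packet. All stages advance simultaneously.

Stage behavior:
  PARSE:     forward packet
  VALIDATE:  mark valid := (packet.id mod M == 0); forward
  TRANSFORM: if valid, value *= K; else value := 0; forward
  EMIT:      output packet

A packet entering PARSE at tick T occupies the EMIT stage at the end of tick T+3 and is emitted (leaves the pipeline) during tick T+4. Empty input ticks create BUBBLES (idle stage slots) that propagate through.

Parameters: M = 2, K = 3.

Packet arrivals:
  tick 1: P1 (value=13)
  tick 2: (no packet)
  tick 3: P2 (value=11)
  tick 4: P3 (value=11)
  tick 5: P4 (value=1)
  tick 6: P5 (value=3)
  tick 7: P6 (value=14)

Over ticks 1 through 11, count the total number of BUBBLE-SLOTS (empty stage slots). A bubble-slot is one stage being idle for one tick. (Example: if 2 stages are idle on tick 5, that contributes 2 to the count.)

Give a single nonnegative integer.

Tick 1: [PARSE:P1(v=13,ok=F), VALIDATE:-, TRANSFORM:-, EMIT:-] out:-; bubbles=3
Tick 2: [PARSE:-, VALIDATE:P1(v=13,ok=F), TRANSFORM:-, EMIT:-] out:-; bubbles=3
Tick 3: [PARSE:P2(v=11,ok=F), VALIDATE:-, TRANSFORM:P1(v=0,ok=F), EMIT:-] out:-; bubbles=2
Tick 4: [PARSE:P3(v=11,ok=F), VALIDATE:P2(v=11,ok=T), TRANSFORM:-, EMIT:P1(v=0,ok=F)] out:-; bubbles=1
Tick 5: [PARSE:P4(v=1,ok=F), VALIDATE:P3(v=11,ok=F), TRANSFORM:P2(v=33,ok=T), EMIT:-] out:P1(v=0); bubbles=1
Tick 6: [PARSE:P5(v=3,ok=F), VALIDATE:P4(v=1,ok=T), TRANSFORM:P3(v=0,ok=F), EMIT:P2(v=33,ok=T)] out:-; bubbles=0
Tick 7: [PARSE:P6(v=14,ok=F), VALIDATE:P5(v=3,ok=F), TRANSFORM:P4(v=3,ok=T), EMIT:P3(v=0,ok=F)] out:P2(v=33); bubbles=0
Tick 8: [PARSE:-, VALIDATE:P6(v=14,ok=T), TRANSFORM:P5(v=0,ok=F), EMIT:P4(v=3,ok=T)] out:P3(v=0); bubbles=1
Tick 9: [PARSE:-, VALIDATE:-, TRANSFORM:P6(v=42,ok=T), EMIT:P5(v=0,ok=F)] out:P4(v=3); bubbles=2
Tick 10: [PARSE:-, VALIDATE:-, TRANSFORM:-, EMIT:P6(v=42,ok=T)] out:P5(v=0); bubbles=3
Tick 11: [PARSE:-, VALIDATE:-, TRANSFORM:-, EMIT:-] out:P6(v=42); bubbles=4
Total bubble-slots: 20

Answer: 20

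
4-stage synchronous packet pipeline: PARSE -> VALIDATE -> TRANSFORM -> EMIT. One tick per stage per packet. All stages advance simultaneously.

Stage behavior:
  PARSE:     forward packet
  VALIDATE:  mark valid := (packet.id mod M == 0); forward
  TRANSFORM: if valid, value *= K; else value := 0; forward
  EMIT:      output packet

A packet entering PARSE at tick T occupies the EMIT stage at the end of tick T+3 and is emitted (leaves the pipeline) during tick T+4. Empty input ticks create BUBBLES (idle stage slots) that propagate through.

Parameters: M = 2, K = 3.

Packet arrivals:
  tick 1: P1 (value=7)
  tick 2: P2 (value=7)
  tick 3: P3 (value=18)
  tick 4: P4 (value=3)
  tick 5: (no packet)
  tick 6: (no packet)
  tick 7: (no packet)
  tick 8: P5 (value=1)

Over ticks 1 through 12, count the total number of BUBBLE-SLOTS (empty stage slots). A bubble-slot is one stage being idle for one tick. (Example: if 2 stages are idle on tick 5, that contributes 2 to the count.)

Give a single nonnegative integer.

Tick 1: [PARSE:P1(v=7,ok=F), VALIDATE:-, TRANSFORM:-, EMIT:-] out:-; bubbles=3
Tick 2: [PARSE:P2(v=7,ok=F), VALIDATE:P1(v=7,ok=F), TRANSFORM:-, EMIT:-] out:-; bubbles=2
Tick 3: [PARSE:P3(v=18,ok=F), VALIDATE:P2(v=7,ok=T), TRANSFORM:P1(v=0,ok=F), EMIT:-] out:-; bubbles=1
Tick 4: [PARSE:P4(v=3,ok=F), VALIDATE:P3(v=18,ok=F), TRANSFORM:P2(v=21,ok=T), EMIT:P1(v=0,ok=F)] out:-; bubbles=0
Tick 5: [PARSE:-, VALIDATE:P4(v=3,ok=T), TRANSFORM:P3(v=0,ok=F), EMIT:P2(v=21,ok=T)] out:P1(v=0); bubbles=1
Tick 6: [PARSE:-, VALIDATE:-, TRANSFORM:P4(v=9,ok=T), EMIT:P3(v=0,ok=F)] out:P2(v=21); bubbles=2
Tick 7: [PARSE:-, VALIDATE:-, TRANSFORM:-, EMIT:P4(v=9,ok=T)] out:P3(v=0); bubbles=3
Tick 8: [PARSE:P5(v=1,ok=F), VALIDATE:-, TRANSFORM:-, EMIT:-] out:P4(v=9); bubbles=3
Tick 9: [PARSE:-, VALIDATE:P5(v=1,ok=F), TRANSFORM:-, EMIT:-] out:-; bubbles=3
Tick 10: [PARSE:-, VALIDATE:-, TRANSFORM:P5(v=0,ok=F), EMIT:-] out:-; bubbles=3
Tick 11: [PARSE:-, VALIDATE:-, TRANSFORM:-, EMIT:P5(v=0,ok=F)] out:-; bubbles=3
Tick 12: [PARSE:-, VALIDATE:-, TRANSFORM:-, EMIT:-] out:P5(v=0); bubbles=4
Total bubble-slots: 28

Answer: 28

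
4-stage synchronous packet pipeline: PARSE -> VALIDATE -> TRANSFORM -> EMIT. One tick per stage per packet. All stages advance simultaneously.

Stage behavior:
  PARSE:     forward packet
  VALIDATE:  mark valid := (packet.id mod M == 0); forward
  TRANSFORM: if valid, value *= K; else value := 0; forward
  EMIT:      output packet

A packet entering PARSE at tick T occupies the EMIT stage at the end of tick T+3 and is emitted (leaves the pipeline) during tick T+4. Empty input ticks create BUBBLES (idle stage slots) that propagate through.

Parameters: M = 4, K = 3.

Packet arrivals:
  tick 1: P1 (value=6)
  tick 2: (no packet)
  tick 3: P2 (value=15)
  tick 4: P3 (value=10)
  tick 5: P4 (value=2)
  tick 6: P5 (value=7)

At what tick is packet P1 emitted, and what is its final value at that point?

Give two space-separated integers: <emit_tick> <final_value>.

Answer: 5 0

Derivation:
Tick 1: [PARSE:P1(v=6,ok=F), VALIDATE:-, TRANSFORM:-, EMIT:-] out:-; in:P1
Tick 2: [PARSE:-, VALIDATE:P1(v=6,ok=F), TRANSFORM:-, EMIT:-] out:-; in:-
Tick 3: [PARSE:P2(v=15,ok=F), VALIDATE:-, TRANSFORM:P1(v=0,ok=F), EMIT:-] out:-; in:P2
Tick 4: [PARSE:P3(v=10,ok=F), VALIDATE:P2(v=15,ok=F), TRANSFORM:-, EMIT:P1(v=0,ok=F)] out:-; in:P3
Tick 5: [PARSE:P4(v=2,ok=F), VALIDATE:P3(v=10,ok=F), TRANSFORM:P2(v=0,ok=F), EMIT:-] out:P1(v=0); in:P4
Tick 6: [PARSE:P5(v=7,ok=F), VALIDATE:P4(v=2,ok=T), TRANSFORM:P3(v=0,ok=F), EMIT:P2(v=0,ok=F)] out:-; in:P5
Tick 7: [PARSE:-, VALIDATE:P5(v=7,ok=F), TRANSFORM:P4(v=6,ok=T), EMIT:P3(v=0,ok=F)] out:P2(v=0); in:-
Tick 8: [PARSE:-, VALIDATE:-, TRANSFORM:P5(v=0,ok=F), EMIT:P4(v=6,ok=T)] out:P3(v=0); in:-
Tick 9: [PARSE:-, VALIDATE:-, TRANSFORM:-, EMIT:P5(v=0,ok=F)] out:P4(v=6); in:-
Tick 10: [PARSE:-, VALIDATE:-, TRANSFORM:-, EMIT:-] out:P5(v=0); in:-
P1: arrives tick 1, valid=False (id=1, id%4=1), emit tick 5, final value 0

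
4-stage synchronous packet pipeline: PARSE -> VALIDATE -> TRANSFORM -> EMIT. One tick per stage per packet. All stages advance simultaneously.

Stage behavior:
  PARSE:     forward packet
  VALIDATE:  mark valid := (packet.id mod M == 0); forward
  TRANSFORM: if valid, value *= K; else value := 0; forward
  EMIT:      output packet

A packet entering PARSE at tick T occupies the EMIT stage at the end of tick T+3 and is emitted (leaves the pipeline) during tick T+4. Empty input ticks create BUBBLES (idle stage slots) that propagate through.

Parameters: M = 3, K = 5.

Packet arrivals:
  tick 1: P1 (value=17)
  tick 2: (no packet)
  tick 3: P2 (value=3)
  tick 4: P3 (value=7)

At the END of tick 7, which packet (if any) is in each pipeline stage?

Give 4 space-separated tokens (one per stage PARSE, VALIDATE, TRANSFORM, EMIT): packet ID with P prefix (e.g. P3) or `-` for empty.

Tick 1: [PARSE:P1(v=17,ok=F), VALIDATE:-, TRANSFORM:-, EMIT:-] out:-; in:P1
Tick 2: [PARSE:-, VALIDATE:P1(v=17,ok=F), TRANSFORM:-, EMIT:-] out:-; in:-
Tick 3: [PARSE:P2(v=3,ok=F), VALIDATE:-, TRANSFORM:P1(v=0,ok=F), EMIT:-] out:-; in:P2
Tick 4: [PARSE:P3(v=7,ok=F), VALIDATE:P2(v=3,ok=F), TRANSFORM:-, EMIT:P1(v=0,ok=F)] out:-; in:P3
Tick 5: [PARSE:-, VALIDATE:P3(v=7,ok=T), TRANSFORM:P2(v=0,ok=F), EMIT:-] out:P1(v=0); in:-
Tick 6: [PARSE:-, VALIDATE:-, TRANSFORM:P3(v=35,ok=T), EMIT:P2(v=0,ok=F)] out:-; in:-
Tick 7: [PARSE:-, VALIDATE:-, TRANSFORM:-, EMIT:P3(v=35,ok=T)] out:P2(v=0); in:-
At end of tick 7: ['-', '-', '-', 'P3']

Answer: - - - P3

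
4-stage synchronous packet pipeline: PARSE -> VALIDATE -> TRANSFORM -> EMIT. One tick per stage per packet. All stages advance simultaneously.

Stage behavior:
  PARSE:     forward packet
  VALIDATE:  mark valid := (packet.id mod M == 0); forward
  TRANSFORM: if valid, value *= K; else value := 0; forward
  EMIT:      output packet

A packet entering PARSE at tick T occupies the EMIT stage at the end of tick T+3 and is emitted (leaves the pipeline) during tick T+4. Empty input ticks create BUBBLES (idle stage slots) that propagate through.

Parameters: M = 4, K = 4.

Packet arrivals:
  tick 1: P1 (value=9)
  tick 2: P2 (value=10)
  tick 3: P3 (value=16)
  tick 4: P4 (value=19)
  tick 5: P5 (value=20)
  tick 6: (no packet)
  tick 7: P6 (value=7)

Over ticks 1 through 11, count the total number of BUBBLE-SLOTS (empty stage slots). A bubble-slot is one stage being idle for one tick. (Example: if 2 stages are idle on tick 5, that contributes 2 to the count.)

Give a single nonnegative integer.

Answer: 20

Derivation:
Tick 1: [PARSE:P1(v=9,ok=F), VALIDATE:-, TRANSFORM:-, EMIT:-] out:-; bubbles=3
Tick 2: [PARSE:P2(v=10,ok=F), VALIDATE:P1(v=9,ok=F), TRANSFORM:-, EMIT:-] out:-; bubbles=2
Tick 3: [PARSE:P3(v=16,ok=F), VALIDATE:P2(v=10,ok=F), TRANSFORM:P1(v=0,ok=F), EMIT:-] out:-; bubbles=1
Tick 4: [PARSE:P4(v=19,ok=F), VALIDATE:P3(v=16,ok=F), TRANSFORM:P2(v=0,ok=F), EMIT:P1(v=0,ok=F)] out:-; bubbles=0
Tick 5: [PARSE:P5(v=20,ok=F), VALIDATE:P4(v=19,ok=T), TRANSFORM:P3(v=0,ok=F), EMIT:P2(v=0,ok=F)] out:P1(v=0); bubbles=0
Tick 6: [PARSE:-, VALIDATE:P5(v=20,ok=F), TRANSFORM:P4(v=76,ok=T), EMIT:P3(v=0,ok=F)] out:P2(v=0); bubbles=1
Tick 7: [PARSE:P6(v=7,ok=F), VALIDATE:-, TRANSFORM:P5(v=0,ok=F), EMIT:P4(v=76,ok=T)] out:P3(v=0); bubbles=1
Tick 8: [PARSE:-, VALIDATE:P6(v=7,ok=F), TRANSFORM:-, EMIT:P5(v=0,ok=F)] out:P4(v=76); bubbles=2
Tick 9: [PARSE:-, VALIDATE:-, TRANSFORM:P6(v=0,ok=F), EMIT:-] out:P5(v=0); bubbles=3
Tick 10: [PARSE:-, VALIDATE:-, TRANSFORM:-, EMIT:P6(v=0,ok=F)] out:-; bubbles=3
Tick 11: [PARSE:-, VALIDATE:-, TRANSFORM:-, EMIT:-] out:P6(v=0); bubbles=4
Total bubble-slots: 20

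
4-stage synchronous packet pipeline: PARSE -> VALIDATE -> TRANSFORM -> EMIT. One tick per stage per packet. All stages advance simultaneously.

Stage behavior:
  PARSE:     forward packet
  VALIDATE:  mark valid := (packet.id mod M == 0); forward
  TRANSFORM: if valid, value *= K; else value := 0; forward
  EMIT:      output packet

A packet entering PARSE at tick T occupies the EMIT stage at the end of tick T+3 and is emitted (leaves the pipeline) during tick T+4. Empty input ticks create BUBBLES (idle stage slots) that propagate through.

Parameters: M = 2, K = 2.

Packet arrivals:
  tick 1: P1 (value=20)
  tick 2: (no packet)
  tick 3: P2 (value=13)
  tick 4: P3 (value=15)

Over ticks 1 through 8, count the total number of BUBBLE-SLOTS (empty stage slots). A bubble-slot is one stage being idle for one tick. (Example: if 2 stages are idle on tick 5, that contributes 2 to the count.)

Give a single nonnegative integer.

Tick 1: [PARSE:P1(v=20,ok=F), VALIDATE:-, TRANSFORM:-, EMIT:-] out:-; bubbles=3
Tick 2: [PARSE:-, VALIDATE:P1(v=20,ok=F), TRANSFORM:-, EMIT:-] out:-; bubbles=3
Tick 3: [PARSE:P2(v=13,ok=F), VALIDATE:-, TRANSFORM:P1(v=0,ok=F), EMIT:-] out:-; bubbles=2
Tick 4: [PARSE:P3(v=15,ok=F), VALIDATE:P2(v=13,ok=T), TRANSFORM:-, EMIT:P1(v=0,ok=F)] out:-; bubbles=1
Tick 5: [PARSE:-, VALIDATE:P3(v=15,ok=F), TRANSFORM:P2(v=26,ok=T), EMIT:-] out:P1(v=0); bubbles=2
Tick 6: [PARSE:-, VALIDATE:-, TRANSFORM:P3(v=0,ok=F), EMIT:P2(v=26,ok=T)] out:-; bubbles=2
Tick 7: [PARSE:-, VALIDATE:-, TRANSFORM:-, EMIT:P3(v=0,ok=F)] out:P2(v=26); bubbles=3
Tick 8: [PARSE:-, VALIDATE:-, TRANSFORM:-, EMIT:-] out:P3(v=0); bubbles=4
Total bubble-slots: 20

Answer: 20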